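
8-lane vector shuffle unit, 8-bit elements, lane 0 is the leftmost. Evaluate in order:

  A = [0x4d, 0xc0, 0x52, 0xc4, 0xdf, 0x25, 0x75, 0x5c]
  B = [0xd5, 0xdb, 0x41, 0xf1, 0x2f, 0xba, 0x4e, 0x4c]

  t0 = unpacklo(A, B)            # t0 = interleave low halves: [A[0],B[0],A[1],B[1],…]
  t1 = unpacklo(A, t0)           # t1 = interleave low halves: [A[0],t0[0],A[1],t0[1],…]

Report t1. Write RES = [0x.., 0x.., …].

  t0: 4d d5 c0 db 52 41 c4 f1
  t1: 4d 4d c0 d5 52 c0 c4 db

RES = [0x4d, 0x4d, 0xc0, 0xd5, 0x52, 0xc0, 0xc4, 0xdb]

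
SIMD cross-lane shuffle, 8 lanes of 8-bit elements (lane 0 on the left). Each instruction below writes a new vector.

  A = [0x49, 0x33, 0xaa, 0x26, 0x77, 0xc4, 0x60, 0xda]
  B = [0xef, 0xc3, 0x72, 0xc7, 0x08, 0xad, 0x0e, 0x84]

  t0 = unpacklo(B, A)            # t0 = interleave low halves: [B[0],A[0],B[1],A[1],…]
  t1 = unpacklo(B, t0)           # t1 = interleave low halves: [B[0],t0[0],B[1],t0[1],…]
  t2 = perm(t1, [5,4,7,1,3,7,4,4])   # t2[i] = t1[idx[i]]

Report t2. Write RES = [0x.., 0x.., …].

RES = [ 0xc3  0x72  0x33  0xef  0x49  0x33  0x72  0x72 ]

→ t0 |ef|49|c3|33|72|aa|c7|26|
→ t1 |ef|ef|c3|49|72|c3|c7|33|
→ t2 |c3|72|33|ef|49|33|72|72|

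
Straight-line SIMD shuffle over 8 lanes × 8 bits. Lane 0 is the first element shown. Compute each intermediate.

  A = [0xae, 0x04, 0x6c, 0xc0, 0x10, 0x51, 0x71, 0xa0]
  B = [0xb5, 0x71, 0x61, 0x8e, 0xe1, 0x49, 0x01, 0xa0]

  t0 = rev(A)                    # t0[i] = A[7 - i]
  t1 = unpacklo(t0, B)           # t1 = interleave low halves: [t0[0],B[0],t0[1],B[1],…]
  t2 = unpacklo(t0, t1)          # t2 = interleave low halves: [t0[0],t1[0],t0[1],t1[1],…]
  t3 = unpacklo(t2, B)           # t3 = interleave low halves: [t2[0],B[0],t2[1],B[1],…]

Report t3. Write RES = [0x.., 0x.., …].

t0 = [0xa0, 0x71, 0x51, 0x10, 0xc0, 0x6c, 0x04, 0xae]
t1 = [0xa0, 0xb5, 0x71, 0x71, 0x51, 0x61, 0x10, 0x8e]
t2 = [0xa0, 0xa0, 0x71, 0xb5, 0x51, 0x71, 0x10, 0x71]
t3 = [0xa0, 0xb5, 0xa0, 0x71, 0x71, 0x61, 0xb5, 0x8e]

RES = [ 0xa0  0xb5  0xa0  0x71  0x71  0x61  0xb5  0x8e ]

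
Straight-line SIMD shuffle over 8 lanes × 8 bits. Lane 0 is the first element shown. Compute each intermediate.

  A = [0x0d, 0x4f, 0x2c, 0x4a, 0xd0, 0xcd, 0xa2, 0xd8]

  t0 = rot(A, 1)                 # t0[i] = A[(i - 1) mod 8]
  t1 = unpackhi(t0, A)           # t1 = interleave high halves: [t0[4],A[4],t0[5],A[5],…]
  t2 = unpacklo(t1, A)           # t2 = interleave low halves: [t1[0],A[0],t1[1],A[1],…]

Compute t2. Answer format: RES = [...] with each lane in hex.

RES = [ 0x4a  0x0d  0xd0  0x4f  0xd0  0x2c  0xcd  0x4a ]

  t0: d8 0d 4f 2c 4a d0 cd a2
  t1: 4a d0 d0 cd cd a2 a2 d8
  t2: 4a 0d d0 4f d0 2c cd 4a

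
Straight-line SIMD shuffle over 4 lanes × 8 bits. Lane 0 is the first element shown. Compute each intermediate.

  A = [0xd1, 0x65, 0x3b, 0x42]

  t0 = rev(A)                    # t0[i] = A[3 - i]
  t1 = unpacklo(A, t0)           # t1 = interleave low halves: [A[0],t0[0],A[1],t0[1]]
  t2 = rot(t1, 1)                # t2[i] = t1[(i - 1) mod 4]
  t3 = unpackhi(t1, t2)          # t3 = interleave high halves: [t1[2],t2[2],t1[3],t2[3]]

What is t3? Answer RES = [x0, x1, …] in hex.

  t0: 42 3b 65 d1
  t1: d1 42 65 3b
  t2: 3b d1 42 65
  t3: 65 42 3b 65

RES = [0x65, 0x42, 0x3b, 0x65]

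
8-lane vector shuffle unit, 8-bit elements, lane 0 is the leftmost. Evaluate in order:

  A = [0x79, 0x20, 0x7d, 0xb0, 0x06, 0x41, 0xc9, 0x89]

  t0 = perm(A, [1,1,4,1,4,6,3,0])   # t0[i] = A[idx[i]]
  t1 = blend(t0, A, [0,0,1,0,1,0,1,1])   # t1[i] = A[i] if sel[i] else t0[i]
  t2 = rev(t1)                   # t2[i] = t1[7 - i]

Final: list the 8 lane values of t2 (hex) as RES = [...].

→ t0 |20|20|06|20|06|c9|b0|79|
→ t1 |20|20|7d|20|06|c9|c9|89|
→ t2 |89|c9|c9|06|20|7d|20|20|

RES = [ 0x89  0xc9  0xc9  0x06  0x20  0x7d  0x20  0x20 ]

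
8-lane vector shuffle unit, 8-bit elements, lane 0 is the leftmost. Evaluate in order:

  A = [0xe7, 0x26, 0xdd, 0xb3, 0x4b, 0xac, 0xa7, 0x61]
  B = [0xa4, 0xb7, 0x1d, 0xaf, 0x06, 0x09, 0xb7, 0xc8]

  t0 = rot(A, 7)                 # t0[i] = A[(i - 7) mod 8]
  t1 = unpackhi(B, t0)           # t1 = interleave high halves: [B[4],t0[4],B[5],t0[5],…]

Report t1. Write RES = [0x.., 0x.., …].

→ t0 |26|dd|b3|4b|ac|a7|61|e7|
→ t1 |06|ac|09|a7|b7|61|c8|e7|

RES = [ 0x06  0xac  0x09  0xa7  0xb7  0x61  0xc8  0xe7 ]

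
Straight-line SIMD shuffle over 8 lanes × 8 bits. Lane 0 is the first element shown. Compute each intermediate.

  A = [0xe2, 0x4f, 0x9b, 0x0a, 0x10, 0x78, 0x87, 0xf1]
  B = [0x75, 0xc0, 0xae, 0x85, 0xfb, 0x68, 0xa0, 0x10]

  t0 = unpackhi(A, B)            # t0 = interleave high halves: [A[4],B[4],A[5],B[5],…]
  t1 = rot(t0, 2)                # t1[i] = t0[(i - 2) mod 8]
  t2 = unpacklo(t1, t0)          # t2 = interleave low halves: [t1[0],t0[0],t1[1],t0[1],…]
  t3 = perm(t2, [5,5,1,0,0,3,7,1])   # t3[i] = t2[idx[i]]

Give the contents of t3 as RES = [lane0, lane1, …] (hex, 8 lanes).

RES = [0x78, 0x78, 0x10, 0xf1, 0xf1, 0xfb, 0x68, 0x10]

t0 = [0x10, 0xfb, 0x78, 0x68, 0x87, 0xa0, 0xf1, 0x10]
t1 = [0xf1, 0x10, 0x10, 0xfb, 0x78, 0x68, 0x87, 0xa0]
t2 = [0xf1, 0x10, 0x10, 0xfb, 0x10, 0x78, 0xfb, 0x68]
t3 = [0x78, 0x78, 0x10, 0xf1, 0xf1, 0xfb, 0x68, 0x10]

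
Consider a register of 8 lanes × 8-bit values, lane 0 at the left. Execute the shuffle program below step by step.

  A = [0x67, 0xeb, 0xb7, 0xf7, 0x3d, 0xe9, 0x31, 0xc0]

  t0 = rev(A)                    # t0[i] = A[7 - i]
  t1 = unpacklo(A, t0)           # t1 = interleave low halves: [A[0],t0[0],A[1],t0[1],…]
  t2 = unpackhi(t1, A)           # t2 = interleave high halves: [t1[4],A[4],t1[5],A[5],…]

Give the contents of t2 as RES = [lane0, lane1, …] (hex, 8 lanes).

RES = [0xb7, 0x3d, 0xe9, 0xe9, 0xf7, 0x31, 0x3d, 0xc0]

t0 = [0xc0, 0x31, 0xe9, 0x3d, 0xf7, 0xb7, 0xeb, 0x67]
t1 = [0x67, 0xc0, 0xeb, 0x31, 0xb7, 0xe9, 0xf7, 0x3d]
t2 = [0xb7, 0x3d, 0xe9, 0xe9, 0xf7, 0x31, 0x3d, 0xc0]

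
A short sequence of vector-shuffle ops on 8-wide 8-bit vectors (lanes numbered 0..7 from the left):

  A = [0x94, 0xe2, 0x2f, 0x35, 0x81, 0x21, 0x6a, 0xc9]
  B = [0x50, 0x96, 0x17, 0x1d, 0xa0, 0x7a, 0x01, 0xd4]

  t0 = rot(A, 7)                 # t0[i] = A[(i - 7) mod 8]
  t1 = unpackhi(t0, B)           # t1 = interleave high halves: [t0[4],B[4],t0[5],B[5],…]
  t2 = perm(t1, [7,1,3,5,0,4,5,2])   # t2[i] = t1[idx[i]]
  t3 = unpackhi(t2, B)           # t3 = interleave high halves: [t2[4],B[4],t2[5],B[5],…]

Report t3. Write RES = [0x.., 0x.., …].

RES = [0x21, 0xa0, 0xc9, 0x7a, 0x01, 0x01, 0x6a, 0xd4]

→ t0 |e2|2f|35|81|21|6a|c9|94|
→ t1 |21|a0|6a|7a|c9|01|94|d4|
→ t2 |d4|a0|7a|01|21|c9|01|6a|
→ t3 |21|a0|c9|7a|01|01|6a|d4|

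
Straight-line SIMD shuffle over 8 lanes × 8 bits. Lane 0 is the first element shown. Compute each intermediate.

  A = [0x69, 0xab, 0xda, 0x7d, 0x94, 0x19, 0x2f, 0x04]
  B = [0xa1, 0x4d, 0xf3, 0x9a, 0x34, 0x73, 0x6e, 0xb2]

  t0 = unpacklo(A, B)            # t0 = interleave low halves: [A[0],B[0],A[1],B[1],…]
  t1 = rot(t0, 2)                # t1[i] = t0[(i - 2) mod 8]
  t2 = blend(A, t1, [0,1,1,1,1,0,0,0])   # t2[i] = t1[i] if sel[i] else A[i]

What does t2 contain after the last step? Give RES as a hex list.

RES = [ 0x69  0x9a  0x69  0xa1  0xab  0x19  0x2f  0x04 ]

  t0: 69 a1 ab 4d da f3 7d 9a
  t1: 7d 9a 69 a1 ab 4d da f3
  t2: 69 9a 69 a1 ab 19 2f 04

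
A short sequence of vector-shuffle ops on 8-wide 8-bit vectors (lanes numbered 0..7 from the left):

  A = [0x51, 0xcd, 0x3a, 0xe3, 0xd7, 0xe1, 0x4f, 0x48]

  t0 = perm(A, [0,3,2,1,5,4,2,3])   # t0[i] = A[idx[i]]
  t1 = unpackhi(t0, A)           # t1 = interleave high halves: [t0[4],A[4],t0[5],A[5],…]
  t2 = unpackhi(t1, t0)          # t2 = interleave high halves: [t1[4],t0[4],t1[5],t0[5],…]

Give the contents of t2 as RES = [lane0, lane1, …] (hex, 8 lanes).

t0 = [0x51, 0xe3, 0x3a, 0xcd, 0xe1, 0xd7, 0x3a, 0xe3]
t1 = [0xe1, 0xd7, 0xd7, 0xe1, 0x3a, 0x4f, 0xe3, 0x48]
t2 = [0x3a, 0xe1, 0x4f, 0xd7, 0xe3, 0x3a, 0x48, 0xe3]

RES = [0x3a, 0xe1, 0x4f, 0xd7, 0xe3, 0x3a, 0x48, 0xe3]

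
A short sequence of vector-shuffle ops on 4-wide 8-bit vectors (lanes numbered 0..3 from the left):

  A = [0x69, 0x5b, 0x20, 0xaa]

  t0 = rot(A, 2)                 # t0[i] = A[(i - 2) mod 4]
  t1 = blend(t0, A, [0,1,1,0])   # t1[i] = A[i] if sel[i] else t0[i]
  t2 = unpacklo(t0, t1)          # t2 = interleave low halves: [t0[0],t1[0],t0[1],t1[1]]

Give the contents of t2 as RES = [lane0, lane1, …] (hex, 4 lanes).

  t0: 20 aa 69 5b
  t1: 20 5b 20 5b
  t2: 20 20 aa 5b

RES = [0x20, 0x20, 0xaa, 0x5b]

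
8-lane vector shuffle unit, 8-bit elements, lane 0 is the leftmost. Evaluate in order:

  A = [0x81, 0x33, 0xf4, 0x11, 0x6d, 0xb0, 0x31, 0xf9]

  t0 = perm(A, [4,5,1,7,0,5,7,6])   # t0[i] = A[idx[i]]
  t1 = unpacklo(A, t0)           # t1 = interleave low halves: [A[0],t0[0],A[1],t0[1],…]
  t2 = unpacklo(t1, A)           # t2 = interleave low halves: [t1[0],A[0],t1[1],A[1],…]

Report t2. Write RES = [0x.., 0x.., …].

→ t0 |6d|b0|33|f9|81|b0|f9|31|
→ t1 |81|6d|33|b0|f4|33|11|f9|
→ t2 |81|81|6d|33|33|f4|b0|11|

RES = [ 0x81  0x81  0x6d  0x33  0x33  0xf4  0xb0  0x11 ]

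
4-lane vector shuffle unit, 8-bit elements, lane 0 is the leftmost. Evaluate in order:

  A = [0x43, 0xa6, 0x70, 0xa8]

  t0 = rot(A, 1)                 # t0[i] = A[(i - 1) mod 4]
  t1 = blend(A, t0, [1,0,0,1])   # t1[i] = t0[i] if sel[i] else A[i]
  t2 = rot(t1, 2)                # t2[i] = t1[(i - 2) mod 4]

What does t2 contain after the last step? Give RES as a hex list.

→ t0 |a8|43|a6|70|
→ t1 |a8|a6|70|70|
→ t2 |70|70|a8|a6|

RES = [0x70, 0x70, 0xa8, 0xa6]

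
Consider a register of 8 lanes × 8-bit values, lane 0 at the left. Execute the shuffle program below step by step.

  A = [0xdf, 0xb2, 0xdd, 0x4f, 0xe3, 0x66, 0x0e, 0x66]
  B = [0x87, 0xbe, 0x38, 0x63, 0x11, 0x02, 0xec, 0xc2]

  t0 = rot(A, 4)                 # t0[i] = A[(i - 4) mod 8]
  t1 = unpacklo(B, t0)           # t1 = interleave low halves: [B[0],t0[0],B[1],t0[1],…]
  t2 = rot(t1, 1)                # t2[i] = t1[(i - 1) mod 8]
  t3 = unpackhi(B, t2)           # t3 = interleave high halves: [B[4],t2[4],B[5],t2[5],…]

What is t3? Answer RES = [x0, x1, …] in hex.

RES = [ 0x11  0x66  0x02  0x38  0xec  0x0e  0xc2  0x63 ]

→ t0 |e3|66|0e|66|df|b2|dd|4f|
→ t1 |87|e3|be|66|38|0e|63|66|
→ t2 |66|87|e3|be|66|38|0e|63|
→ t3 |11|66|02|38|ec|0e|c2|63|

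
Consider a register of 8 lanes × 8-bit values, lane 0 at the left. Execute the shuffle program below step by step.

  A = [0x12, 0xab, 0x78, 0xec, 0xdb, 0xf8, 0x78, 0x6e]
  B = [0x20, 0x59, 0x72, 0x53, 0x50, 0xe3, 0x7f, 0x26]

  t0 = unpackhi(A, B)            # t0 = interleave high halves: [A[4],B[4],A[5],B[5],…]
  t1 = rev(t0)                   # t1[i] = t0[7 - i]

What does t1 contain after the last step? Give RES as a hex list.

RES = [ 0x26  0x6e  0x7f  0x78  0xe3  0xf8  0x50  0xdb ]

→ t0 |db|50|f8|e3|78|7f|6e|26|
→ t1 |26|6e|7f|78|e3|f8|50|db|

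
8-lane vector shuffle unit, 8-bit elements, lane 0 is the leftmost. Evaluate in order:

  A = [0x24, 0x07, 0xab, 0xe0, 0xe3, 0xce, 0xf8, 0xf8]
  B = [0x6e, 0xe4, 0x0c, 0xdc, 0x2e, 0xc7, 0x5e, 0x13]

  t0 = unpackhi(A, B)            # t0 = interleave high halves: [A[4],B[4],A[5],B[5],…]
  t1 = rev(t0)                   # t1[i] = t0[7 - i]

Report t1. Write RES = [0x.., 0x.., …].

  t0: e3 2e ce c7 f8 5e f8 13
  t1: 13 f8 5e f8 c7 ce 2e e3

RES = [ 0x13  0xf8  0x5e  0xf8  0xc7  0xce  0x2e  0xe3 ]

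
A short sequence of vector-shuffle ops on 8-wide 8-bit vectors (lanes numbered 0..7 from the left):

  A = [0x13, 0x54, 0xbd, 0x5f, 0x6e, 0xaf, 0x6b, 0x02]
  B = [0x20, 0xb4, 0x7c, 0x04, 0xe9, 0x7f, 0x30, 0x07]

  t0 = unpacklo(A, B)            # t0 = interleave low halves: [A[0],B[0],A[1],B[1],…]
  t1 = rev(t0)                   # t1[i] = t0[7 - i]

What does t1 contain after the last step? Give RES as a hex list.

t0 = [0x13, 0x20, 0x54, 0xb4, 0xbd, 0x7c, 0x5f, 0x04]
t1 = [0x04, 0x5f, 0x7c, 0xbd, 0xb4, 0x54, 0x20, 0x13]

RES = [ 0x04  0x5f  0x7c  0xbd  0xb4  0x54  0x20  0x13 ]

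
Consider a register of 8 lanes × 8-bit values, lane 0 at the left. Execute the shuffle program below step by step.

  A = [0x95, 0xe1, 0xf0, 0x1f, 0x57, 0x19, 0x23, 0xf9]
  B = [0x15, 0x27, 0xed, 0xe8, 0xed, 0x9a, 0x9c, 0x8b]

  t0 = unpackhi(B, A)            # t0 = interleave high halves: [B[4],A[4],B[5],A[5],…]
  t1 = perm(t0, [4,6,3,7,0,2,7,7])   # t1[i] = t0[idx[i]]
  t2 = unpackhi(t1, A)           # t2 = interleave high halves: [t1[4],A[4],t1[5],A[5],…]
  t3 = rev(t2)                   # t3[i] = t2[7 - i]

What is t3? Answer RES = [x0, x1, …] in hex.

t0 = [0xed, 0x57, 0x9a, 0x19, 0x9c, 0x23, 0x8b, 0xf9]
t1 = [0x9c, 0x8b, 0x19, 0xf9, 0xed, 0x9a, 0xf9, 0xf9]
t2 = [0xed, 0x57, 0x9a, 0x19, 0xf9, 0x23, 0xf9, 0xf9]
t3 = [0xf9, 0xf9, 0x23, 0xf9, 0x19, 0x9a, 0x57, 0xed]

RES = [ 0xf9  0xf9  0x23  0xf9  0x19  0x9a  0x57  0xed ]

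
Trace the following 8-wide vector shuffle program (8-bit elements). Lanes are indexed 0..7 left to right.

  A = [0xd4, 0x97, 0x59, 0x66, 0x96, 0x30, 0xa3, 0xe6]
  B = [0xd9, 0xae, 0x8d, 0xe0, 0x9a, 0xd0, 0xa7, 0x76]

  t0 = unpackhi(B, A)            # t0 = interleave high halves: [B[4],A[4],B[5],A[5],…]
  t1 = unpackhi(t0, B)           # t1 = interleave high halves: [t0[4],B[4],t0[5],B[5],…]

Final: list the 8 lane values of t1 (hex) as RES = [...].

RES = [0xa7, 0x9a, 0xa3, 0xd0, 0x76, 0xa7, 0xe6, 0x76]

t0 = [0x9a, 0x96, 0xd0, 0x30, 0xa7, 0xa3, 0x76, 0xe6]
t1 = [0xa7, 0x9a, 0xa3, 0xd0, 0x76, 0xa7, 0xe6, 0x76]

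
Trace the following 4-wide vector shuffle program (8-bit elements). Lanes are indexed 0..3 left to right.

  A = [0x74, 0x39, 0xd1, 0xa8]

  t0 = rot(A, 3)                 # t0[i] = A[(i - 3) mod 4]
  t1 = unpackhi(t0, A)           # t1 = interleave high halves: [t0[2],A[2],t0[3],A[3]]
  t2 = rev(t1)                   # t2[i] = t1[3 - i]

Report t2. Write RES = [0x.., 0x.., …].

RES = [0xa8, 0x74, 0xd1, 0xa8]

→ t0 |39|d1|a8|74|
→ t1 |a8|d1|74|a8|
→ t2 |a8|74|d1|a8|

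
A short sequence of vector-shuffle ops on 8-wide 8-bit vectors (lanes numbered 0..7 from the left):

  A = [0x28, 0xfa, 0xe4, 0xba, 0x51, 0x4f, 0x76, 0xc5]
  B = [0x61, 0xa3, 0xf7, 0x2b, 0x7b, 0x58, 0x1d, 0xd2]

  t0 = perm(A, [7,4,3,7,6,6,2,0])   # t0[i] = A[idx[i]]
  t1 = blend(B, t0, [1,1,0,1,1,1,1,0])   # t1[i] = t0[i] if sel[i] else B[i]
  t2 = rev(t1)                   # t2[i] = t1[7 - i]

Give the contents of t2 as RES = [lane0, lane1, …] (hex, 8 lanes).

→ t0 |c5|51|ba|c5|76|76|e4|28|
→ t1 |c5|51|f7|c5|76|76|e4|d2|
→ t2 |d2|e4|76|76|c5|f7|51|c5|

RES = [0xd2, 0xe4, 0x76, 0x76, 0xc5, 0xf7, 0x51, 0xc5]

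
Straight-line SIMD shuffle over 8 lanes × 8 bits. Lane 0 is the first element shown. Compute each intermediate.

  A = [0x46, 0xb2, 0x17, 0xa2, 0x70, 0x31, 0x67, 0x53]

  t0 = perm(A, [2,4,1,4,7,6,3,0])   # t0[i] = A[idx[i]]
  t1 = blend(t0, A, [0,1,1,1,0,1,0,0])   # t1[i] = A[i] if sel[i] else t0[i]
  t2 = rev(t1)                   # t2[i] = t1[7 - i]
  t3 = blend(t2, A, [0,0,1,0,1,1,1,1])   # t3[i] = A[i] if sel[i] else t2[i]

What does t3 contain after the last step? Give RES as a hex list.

→ t0 |17|70|b2|70|53|67|a2|46|
→ t1 |17|b2|17|a2|53|31|a2|46|
→ t2 |46|a2|31|53|a2|17|b2|17|
→ t3 |46|a2|17|53|70|31|67|53|

RES = [ 0x46  0xa2  0x17  0x53  0x70  0x31  0x67  0x53 ]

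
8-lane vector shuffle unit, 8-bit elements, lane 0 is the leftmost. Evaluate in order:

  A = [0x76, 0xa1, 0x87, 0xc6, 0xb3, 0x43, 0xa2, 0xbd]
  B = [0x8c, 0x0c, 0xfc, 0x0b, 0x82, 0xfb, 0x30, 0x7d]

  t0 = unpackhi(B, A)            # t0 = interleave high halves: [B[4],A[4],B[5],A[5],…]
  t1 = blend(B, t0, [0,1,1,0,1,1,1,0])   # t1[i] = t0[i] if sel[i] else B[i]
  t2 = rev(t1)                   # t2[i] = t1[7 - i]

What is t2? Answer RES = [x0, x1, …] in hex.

RES = [ 0x7d  0x7d  0xa2  0x30  0x0b  0xfb  0xb3  0x8c ]

→ t0 |82|b3|fb|43|30|a2|7d|bd|
→ t1 |8c|b3|fb|0b|30|a2|7d|7d|
→ t2 |7d|7d|a2|30|0b|fb|b3|8c|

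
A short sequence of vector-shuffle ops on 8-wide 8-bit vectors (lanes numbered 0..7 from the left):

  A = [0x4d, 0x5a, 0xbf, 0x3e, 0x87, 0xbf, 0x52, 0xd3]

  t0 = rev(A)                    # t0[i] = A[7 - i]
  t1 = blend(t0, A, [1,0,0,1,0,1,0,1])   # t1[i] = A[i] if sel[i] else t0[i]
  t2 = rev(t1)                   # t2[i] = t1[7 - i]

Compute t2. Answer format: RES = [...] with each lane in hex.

RES = [ 0xd3  0x5a  0xbf  0x3e  0x3e  0xbf  0x52  0x4d ]

t0 = [0xd3, 0x52, 0xbf, 0x87, 0x3e, 0xbf, 0x5a, 0x4d]
t1 = [0x4d, 0x52, 0xbf, 0x3e, 0x3e, 0xbf, 0x5a, 0xd3]
t2 = [0xd3, 0x5a, 0xbf, 0x3e, 0x3e, 0xbf, 0x52, 0x4d]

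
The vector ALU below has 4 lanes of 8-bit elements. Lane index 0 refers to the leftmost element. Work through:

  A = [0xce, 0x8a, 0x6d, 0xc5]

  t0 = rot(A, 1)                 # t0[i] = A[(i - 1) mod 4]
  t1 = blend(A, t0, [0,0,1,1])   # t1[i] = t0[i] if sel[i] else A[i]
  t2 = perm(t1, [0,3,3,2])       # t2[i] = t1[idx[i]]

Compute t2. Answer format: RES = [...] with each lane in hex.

RES = [0xce, 0x6d, 0x6d, 0x8a]

t0 = [0xc5, 0xce, 0x8a, 0x6d]
t1 = [0xce, 0x8a, 0x8a, 0x6d]
t2 = [0xce, 0x6d, 0x6d, 0x8a]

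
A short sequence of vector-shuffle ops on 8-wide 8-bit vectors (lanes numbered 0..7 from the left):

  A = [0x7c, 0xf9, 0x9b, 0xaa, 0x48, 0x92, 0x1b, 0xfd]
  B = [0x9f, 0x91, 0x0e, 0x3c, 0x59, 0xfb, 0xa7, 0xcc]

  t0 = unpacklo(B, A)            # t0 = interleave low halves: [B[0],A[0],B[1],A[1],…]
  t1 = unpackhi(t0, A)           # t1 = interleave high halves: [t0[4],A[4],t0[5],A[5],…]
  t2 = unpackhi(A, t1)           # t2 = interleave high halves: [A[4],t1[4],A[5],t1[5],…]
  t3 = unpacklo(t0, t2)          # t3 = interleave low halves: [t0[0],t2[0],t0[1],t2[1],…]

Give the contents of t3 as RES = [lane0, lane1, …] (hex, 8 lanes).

  t0: 9f 7c 91 f9 0e 9b 3c aa
  t1: 0e 48 9b 92 3c 1b aa fd
  t2: 48 3c 92 1b 1b aa fd fd
  t3: 9f 48 7c 3c 91 92 f9 1b

RES = [ 0x9f  0x48  0x7c  0x3c  0x91  0x92  0xf9  0x1b ]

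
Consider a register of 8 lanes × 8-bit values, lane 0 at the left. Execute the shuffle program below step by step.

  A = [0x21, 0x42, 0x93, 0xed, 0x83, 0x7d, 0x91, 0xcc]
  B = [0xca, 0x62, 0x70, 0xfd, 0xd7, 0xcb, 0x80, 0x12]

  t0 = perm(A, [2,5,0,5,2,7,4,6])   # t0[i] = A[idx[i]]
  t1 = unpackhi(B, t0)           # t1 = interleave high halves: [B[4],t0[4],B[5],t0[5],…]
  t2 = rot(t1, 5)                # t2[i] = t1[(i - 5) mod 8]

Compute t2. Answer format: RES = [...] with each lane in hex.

RES = [ 0xcc  0x80  0x83  0x12  0x91  0xd7  0x93  0xcb ]

t0 = [0x93, 0x7d, 0x21, 0x7d, 0x93, 0xcc, 0x83, 0x91]
t1 = [0xd7, 0x93, 0xcb, 0xcc, 0x80, 0x83, 0x12, 0x91]
t2 = [0xcc, 0x80, 0x83, 0x12, 0x91, 0xd7, 0x93, 0xcb]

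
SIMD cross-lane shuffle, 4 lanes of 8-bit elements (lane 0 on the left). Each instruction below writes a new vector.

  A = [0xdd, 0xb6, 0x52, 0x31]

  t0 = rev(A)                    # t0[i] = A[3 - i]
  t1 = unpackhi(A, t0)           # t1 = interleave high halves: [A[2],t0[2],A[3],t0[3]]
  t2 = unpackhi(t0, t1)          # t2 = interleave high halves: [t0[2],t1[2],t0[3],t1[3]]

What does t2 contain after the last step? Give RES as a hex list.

→ t0 |31|52|b6|dd|
→ t1 |52|b6|31|dd|
→ t2 |b6|31|dd|dd|

RES = [0xb6, 0x31, 0xdd, 0xdd]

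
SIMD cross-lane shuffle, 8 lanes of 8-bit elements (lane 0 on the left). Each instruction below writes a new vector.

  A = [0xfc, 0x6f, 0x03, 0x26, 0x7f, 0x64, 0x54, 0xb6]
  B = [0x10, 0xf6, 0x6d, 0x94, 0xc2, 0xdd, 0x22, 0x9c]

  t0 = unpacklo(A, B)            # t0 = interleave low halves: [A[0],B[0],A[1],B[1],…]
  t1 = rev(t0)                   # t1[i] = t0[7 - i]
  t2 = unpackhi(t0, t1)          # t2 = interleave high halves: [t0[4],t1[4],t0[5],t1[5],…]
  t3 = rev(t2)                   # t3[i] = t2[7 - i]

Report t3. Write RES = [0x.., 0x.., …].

RES = [0xfc, 0x94, 0x10, 0x26, 0x6f, 0x6d, 0xf6, 0x03]

t0 = [0xfc, 0x10, 0x6f, 0xf6, 0x03, 0x6d, 0x26, 0x94]
t1 = [0x94, 0x26, 0x6d, 0x03, 0xf6, 0x6f, 0x10, 0xfc]
t2 = [0x03, 0xf6, 0x6d, 0x6f, 0x26, 0x10, 0x94, 0xfc]
t3 = [0xfc, 0x94, 0x10, 0x26, 0x6f, 0x6d, 0xf6, 0x03]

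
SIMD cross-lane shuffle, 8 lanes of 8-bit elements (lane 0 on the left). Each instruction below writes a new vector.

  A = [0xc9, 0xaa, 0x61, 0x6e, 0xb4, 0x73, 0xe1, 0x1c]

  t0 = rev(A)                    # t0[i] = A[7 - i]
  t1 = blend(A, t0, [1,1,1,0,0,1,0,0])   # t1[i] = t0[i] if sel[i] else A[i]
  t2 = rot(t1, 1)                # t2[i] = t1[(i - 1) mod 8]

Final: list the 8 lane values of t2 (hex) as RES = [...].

t0 = [0x1c, 0xe1, 0x73, 0xb4, 0x6e, 0x61, 0xaa, 0xc9]
t1 = [0x1c, 0xe1, 0x73, 0x6e, 0xb4, 0x61, 0xe1, 0x1c]
t2 = [0x1c, 0x1c, 0xe1, 0x73, 0x6e, 0xb4, 0x61, 0xe1]

RES = [ 0x1c  0x1c  0xe1  0x73  0x6e  0xb4  0x61  0xe1 ]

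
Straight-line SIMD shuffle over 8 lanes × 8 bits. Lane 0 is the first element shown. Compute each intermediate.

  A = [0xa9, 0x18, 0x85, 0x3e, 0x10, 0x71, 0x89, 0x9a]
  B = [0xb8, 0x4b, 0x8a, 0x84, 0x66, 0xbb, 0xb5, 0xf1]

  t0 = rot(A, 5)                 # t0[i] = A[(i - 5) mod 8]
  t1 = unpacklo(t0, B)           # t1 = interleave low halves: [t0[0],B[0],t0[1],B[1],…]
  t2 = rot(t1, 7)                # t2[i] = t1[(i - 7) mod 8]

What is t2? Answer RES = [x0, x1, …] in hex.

→ t0 |3e|10|71|89|9a|a9|18|85|
→ t1 |3e|b8|10|4b|71|8a|89|84|
→ t2 |b8|10|4b|71|8a|89|84|3e|

RES = [ 0xb8  0x10  0x4b  0x71  0x8a  0x89  0x84  0x3e ]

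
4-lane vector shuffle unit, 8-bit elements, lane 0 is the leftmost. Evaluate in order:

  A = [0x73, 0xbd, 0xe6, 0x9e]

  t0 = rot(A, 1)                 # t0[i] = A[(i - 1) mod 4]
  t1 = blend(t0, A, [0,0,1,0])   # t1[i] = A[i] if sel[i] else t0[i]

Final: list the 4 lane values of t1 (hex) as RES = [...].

RES = [0x9e, 0x73, 0xe6, 0xe6]

t0 = [0x9e, 0x73, 0xbd, 0xe6]
t1 = [0x9e, 0x73, 0xe6, 0xe6]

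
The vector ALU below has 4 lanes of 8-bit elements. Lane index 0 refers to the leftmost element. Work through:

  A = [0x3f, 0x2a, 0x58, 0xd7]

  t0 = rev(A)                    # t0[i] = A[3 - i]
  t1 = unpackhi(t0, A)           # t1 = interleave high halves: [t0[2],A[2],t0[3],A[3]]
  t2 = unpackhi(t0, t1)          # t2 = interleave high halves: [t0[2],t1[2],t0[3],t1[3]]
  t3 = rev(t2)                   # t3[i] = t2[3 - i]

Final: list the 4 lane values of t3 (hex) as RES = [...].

  t0: d7 58 2a 3f
  t1: 2a 58 3f d7
  t2: 2a 3f 3f d7
  t3: d7 3f 3f 2a

RES = [ 0xd7  0x3f  0x3f  0x2a ]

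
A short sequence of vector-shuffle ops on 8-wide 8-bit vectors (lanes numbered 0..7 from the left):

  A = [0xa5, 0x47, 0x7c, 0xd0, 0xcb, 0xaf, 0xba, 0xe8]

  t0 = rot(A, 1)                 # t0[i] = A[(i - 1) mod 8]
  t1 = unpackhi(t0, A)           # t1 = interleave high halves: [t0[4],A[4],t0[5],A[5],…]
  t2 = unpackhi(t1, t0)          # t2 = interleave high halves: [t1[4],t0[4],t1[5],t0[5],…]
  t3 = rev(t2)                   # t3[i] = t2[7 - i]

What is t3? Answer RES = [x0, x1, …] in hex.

RES = [ 0xba  0xe8  0xaf  0xba  0xcb  0xba  0xd0  0xaf ]

→ t0 |e8|a5|47|7c|d0|cb|af|ba|
→ t1 |d0|cb|cb|af|af|ba|ba|e8|
→ t2 |af|d0|ba|cb|ba|af|e8|ba|
→ t3 |ba|e8|af|ba|cb|ba|d0|af|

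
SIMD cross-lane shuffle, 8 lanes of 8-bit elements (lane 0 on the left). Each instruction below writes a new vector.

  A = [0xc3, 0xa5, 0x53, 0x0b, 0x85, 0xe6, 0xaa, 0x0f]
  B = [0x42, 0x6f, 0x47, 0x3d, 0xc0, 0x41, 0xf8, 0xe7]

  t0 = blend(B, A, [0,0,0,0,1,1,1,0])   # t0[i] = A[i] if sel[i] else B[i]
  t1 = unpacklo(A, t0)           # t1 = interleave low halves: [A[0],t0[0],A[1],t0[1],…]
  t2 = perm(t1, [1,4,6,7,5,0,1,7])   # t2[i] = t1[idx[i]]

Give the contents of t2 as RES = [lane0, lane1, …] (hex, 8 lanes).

RES = [0x42, 0x53, 0x0b, 0x3d, 0x47, 0xc3, 0x42, 0x3d]

t0 = [0x42, 0x6f, 0x47, 0x3d, 0x85, 0xe6, 0xaa, 0xe7]
t1 = [0xc3, 0x42, 0xa5, 0x6f, 0x53, 0x47, 0x0b, 0x3d]
t2 = [0x42, 0x53, 0x0b, 0x3d, 0x47, 0xc3, 0x42, 0x3d]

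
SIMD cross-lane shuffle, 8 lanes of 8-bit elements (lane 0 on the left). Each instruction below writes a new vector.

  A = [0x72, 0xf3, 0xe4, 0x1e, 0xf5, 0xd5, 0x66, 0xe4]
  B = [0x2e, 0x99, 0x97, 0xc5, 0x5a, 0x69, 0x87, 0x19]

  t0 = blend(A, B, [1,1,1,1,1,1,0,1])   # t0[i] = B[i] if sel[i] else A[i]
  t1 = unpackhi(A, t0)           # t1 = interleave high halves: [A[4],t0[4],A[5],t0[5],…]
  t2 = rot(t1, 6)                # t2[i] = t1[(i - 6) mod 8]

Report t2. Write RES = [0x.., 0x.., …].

RES = [ 0xd5  0x69  0x66  0x66  0xe4  0x19  0xf5  0x5a ]

  t0: 2e 99 97 c5 5a 69 66 19
  t1: f5 5a d5 69 66 66 e4 19
  t2: d5 69 66 66 e4 19 f5 5a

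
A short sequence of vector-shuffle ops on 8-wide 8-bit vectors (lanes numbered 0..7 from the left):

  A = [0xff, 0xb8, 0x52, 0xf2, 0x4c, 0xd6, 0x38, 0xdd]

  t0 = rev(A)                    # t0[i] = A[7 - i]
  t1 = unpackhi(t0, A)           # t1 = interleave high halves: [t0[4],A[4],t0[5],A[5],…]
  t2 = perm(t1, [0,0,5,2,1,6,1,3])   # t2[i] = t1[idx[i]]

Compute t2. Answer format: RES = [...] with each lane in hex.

RES = [0xf2, 0xf2, 0x38, 0x52, 0x4c, 0xff, 0x4c, 0xd6]

  t0: dd 38 d6 4c f2 52 b8 ff
  t1: f2 4c 52 d6 b8 38 ff dd
  t2: f2 f2 38 52 4c ff 4c d6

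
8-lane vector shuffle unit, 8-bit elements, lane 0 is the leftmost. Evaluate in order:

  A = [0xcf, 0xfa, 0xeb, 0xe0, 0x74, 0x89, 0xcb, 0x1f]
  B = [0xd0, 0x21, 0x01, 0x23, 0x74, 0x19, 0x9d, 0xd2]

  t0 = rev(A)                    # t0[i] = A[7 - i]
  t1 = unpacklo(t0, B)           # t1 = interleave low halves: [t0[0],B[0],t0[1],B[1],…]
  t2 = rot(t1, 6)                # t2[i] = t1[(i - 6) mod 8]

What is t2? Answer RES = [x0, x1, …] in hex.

RES = [ 0xcb  0x21  0x89  0x01  0x74  0x23  0x1f  0xd0 ]

  t0: 1f cb 89 74 e0 eb fa cf
  t1: 1f d0 cb 21 89 01 74 23
  t2: cb 21 89 01 74 23 1f d0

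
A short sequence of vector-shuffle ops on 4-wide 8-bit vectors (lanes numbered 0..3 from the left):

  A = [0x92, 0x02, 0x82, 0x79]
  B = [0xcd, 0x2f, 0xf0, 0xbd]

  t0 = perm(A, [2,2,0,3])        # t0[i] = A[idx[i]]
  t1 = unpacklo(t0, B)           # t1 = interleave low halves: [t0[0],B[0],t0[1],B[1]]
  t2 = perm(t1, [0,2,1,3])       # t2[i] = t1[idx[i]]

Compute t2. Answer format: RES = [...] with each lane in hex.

RES = [ 0x82  0x82  0xcd  0x2f ]

→ t0 |82|82|92|79|
→ t1 |82|cd|82|2f|
→ t2 |82|82|cd|2f|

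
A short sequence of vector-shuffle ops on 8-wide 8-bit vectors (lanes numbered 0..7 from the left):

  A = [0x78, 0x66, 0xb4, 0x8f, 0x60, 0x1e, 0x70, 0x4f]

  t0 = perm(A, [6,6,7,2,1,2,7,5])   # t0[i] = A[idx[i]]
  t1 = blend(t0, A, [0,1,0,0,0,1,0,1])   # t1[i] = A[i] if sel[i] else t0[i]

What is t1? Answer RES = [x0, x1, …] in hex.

  t0: 70 70 4f b4 66 b4 4f 1e
  t1: 70 66 4f b4 66 1e 4f 4f

RES = [0x70, 0x66, 0x4f, 0xb4, 0x66, 0x1e, 0x4f, 0x4f]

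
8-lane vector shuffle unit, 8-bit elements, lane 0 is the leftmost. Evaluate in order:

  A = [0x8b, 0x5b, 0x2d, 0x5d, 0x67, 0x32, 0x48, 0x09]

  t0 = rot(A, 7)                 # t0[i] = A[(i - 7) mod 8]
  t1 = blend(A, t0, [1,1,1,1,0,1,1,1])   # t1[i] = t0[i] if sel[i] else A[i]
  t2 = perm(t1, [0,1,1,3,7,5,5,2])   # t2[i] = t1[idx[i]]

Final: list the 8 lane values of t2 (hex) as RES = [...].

→ t0 |5b|2d|5d|67|32|48|09|8b|
→ t1 |5b|2d|5d|67|67|48|09|8b|
→ t2 |5b|2d|2d|67|8b|48|48|5d|

RES = [ 0x5b  0x2d  0x2d  0x67  0x8b  0x48  0x48  0x5d ]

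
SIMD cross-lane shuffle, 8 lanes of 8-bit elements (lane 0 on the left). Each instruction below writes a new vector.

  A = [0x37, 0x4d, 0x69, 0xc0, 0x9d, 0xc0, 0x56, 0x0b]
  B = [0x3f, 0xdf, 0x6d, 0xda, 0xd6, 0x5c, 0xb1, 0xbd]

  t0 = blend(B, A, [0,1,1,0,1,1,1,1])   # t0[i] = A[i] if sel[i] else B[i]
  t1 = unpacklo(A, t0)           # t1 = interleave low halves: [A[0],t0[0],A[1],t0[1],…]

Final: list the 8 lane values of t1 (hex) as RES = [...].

RES = [0x37, 0x3f, 0x4d, 0x4d, 0x69, 0x69, 0xc0, 0xda]

  t0: 3f 4d 69 da 9d c0 56 0b
  t1: 37 3f 4d 4d 69 69 c0 da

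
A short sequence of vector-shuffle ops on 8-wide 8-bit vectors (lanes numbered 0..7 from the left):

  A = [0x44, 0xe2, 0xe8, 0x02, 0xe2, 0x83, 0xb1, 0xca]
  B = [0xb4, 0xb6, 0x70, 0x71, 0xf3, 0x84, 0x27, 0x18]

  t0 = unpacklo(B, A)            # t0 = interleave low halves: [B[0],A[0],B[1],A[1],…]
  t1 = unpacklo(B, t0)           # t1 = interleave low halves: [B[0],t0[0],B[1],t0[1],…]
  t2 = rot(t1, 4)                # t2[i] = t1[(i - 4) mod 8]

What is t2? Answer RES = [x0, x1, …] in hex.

RES = [0x70, 0xb6, 0x71, 0xe2, 0xb4, 0xb4, 0xb6, 0x44]

  t0: b4 44 b6 e2 70 e8 71 02
  t1: b4 b4 b6 44 70 b6 71 e2
  t2: 70 b6 71 e2 b4 b4 b6 44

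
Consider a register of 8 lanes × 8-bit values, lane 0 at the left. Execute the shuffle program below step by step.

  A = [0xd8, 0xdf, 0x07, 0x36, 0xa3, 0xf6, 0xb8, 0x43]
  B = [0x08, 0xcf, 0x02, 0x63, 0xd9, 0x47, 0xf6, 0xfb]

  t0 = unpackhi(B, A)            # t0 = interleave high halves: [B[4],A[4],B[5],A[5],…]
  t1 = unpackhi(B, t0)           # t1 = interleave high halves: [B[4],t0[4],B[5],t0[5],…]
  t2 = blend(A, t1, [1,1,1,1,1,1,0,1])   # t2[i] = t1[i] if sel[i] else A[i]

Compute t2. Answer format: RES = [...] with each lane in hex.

RES = [ 0xd9  0xf6  0x47  0xb8  0xf6  0xfb  0xb8  0x43 ]

t0 = [0xd9, 0xa3, 0x47, 0xf6, 0xf6, 0xb8, 0xfb, 0x43]
t1 = [0xd9, 0xf6, 0x47, 0xb8, 0xf6, 0xfb, 0xfb, 0x43]
t2 = [0xd9, 0xf6, 0x47, 0xb8, 0xf6, 0xfb, 0xb8, 0x43]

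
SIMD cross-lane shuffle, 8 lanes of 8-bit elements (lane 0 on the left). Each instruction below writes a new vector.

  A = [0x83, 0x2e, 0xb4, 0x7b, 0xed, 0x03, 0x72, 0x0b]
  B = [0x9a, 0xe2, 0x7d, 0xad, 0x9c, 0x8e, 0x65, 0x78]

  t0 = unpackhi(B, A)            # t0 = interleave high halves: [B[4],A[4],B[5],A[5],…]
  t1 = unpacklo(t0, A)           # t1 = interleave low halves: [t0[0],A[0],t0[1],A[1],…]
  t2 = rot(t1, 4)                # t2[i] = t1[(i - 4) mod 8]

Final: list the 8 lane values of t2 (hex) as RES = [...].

  t0: 9c ed 8e 03 65 72 78 0b
  t1: 9c 83 ed 2e 8e b4 03 7b
  t2: 8e b4 03 7b 9c 83 ed 2e

RES = [ 0x8e  0xb4  0x03  0x7b  0x9c  0x83  0xed  0x2e ]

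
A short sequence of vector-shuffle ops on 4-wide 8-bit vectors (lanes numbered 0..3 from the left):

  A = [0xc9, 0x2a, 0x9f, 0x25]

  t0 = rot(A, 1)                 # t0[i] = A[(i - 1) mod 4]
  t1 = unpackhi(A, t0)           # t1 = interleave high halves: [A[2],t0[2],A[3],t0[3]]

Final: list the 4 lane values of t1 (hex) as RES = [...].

  t0: 25 c9 2a 9f
  t1: 9f 2a 25 9f

RES = [ 0x9f  0x2a  0x25  0x9f ]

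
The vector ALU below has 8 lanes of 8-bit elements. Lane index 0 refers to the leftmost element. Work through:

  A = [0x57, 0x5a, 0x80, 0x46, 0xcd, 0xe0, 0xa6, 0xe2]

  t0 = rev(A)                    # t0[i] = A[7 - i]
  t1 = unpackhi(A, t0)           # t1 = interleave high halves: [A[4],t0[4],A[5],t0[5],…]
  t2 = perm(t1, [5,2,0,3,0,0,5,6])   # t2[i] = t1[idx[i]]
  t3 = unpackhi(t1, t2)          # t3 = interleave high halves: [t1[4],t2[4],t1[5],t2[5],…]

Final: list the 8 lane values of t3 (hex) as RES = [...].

RES = [0xa6, 0xcd, 0x5a, 0xcd, 0xe2, 0x5a, 0x57, 0xe2]

→ t0 |e2|a6|e0|cd|46|80|5a|57|
→ t1 |cd|46|e0|80|a6|5a|e2|57|
→ t2 |5a|e0|cd|80|cd|cd|5a|e2|
→ t3 |a6|cd|5a|cd|e2|5a|57|e2|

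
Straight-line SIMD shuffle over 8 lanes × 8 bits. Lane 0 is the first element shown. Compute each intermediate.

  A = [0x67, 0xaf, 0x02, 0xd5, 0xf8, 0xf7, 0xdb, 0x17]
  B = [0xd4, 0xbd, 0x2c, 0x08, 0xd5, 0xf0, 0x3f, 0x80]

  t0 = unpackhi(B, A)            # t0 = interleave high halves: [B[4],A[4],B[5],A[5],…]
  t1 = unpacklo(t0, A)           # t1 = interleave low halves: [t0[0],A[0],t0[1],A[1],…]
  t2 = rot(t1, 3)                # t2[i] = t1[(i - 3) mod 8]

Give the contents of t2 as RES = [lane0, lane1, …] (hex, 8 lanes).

RES = [0x02, 0xf7, 0xd5, 0xd5, 0x67, 0xf8, 0xaf, 0xf0]

  t0: d5 f8 f0 f7 3f db 80 17
  t1: d5 67 f8 af f0 02 f7 d5
  t2: 02 f7 d5 d5 67 f8 af f0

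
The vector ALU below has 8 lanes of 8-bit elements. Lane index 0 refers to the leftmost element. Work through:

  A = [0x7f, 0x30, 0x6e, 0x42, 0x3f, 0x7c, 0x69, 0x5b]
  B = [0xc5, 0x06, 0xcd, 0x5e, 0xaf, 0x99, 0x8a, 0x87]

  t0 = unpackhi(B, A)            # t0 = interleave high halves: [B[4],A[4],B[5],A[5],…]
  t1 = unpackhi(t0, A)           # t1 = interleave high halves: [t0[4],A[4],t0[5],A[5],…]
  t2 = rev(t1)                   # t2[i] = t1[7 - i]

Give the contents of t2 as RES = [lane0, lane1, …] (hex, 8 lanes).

RES = [ 0x5b  0x5b  0x69  0x87  0x7c  0x69  0x3f  0x8a ]

→ t0 |af|3f|99|7c|8a|69|87|5b|
→ t1 |8a|3f|69|7c|87|69|5b|5b|
→ t2 |5b|5b|69|87|7c|69|3f|8a|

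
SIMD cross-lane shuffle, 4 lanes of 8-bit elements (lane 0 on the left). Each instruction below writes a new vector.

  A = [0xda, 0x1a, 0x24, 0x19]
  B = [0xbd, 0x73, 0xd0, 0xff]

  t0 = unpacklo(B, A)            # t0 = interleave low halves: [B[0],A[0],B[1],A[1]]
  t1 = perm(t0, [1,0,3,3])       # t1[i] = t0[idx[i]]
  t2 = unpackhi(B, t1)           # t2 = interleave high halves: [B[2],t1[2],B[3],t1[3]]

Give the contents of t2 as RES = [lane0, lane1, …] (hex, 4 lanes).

→ t0 |bd|da|73|1a|
→ t1 |da|bd|1a|1a|
→ t2 |d0|1a|ff|1a|

RES = [ 0xd0  0x1a  0xff  0x1a ]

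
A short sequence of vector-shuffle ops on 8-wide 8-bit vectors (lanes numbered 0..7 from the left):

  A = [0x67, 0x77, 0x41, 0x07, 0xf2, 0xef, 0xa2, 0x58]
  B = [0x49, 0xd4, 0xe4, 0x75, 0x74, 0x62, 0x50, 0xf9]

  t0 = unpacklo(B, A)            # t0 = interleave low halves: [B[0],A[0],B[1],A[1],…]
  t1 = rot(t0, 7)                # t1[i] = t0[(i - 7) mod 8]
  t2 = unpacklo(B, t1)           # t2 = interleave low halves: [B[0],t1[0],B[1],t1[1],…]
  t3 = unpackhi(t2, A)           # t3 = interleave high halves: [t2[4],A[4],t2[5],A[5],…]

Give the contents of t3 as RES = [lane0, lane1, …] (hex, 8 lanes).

t0 = [0x49, 0x67, 0xd4, 0x77, 0xe4, 0x41, 0x75, 0x07]
t1 = [0x67, 0xd4, 0x77, 0xe4, 0x41, 0x75, 0x07, 0x49]
t2 = [0x49, 0x67, 0xd4, 0xd4, 0xe4, 0x77, 0x75, 0xe4]
t3 = [0xe4, 0xf2, 0x77, 0xef, 0x75, 0xa2, 0xe4, 0x58]

RES = [0xe4, 0xf2, 0x77, 0xef, 0x75, 0xa2, 0xe4, 0x58]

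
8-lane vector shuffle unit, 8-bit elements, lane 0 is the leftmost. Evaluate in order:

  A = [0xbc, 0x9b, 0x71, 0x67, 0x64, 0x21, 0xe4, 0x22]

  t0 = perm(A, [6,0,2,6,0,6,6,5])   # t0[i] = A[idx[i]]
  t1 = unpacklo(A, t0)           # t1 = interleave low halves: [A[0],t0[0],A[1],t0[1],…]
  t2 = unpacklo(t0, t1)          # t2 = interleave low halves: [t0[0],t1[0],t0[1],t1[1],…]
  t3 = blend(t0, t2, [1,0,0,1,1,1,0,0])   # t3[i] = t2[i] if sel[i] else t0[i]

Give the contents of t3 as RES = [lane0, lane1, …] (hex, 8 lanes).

RES = [0xe4, 0xbc, 0x71, 0xe4, 0x71, 0x9b, 0xe4, 0x21]

→ t0 |e4|bc|71|e4|bc|e4|e4|21|
→ t1 |bc|e4|9b|bc|71|71|67|e4|
→ t2 |e4|bc|bc|e4|71|9b|e4|bc|
→ t3 |e4|bc|71|e4|71|9b|e4|21|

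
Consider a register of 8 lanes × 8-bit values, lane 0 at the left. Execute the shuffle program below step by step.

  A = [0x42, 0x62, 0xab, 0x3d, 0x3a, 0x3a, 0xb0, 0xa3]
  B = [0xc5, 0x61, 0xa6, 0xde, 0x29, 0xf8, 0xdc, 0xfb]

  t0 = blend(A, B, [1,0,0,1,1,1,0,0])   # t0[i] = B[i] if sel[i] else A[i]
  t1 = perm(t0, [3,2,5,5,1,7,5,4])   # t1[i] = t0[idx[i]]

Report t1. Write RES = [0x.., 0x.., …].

t0 = [0xc5, 0x62, 0xab, 0xde, 0x29, 0xf8, 0xb0, 0xa3]
t1 = [0xde, 0xab, 0xf8, 0xf8, 0x62, 0xa3, 0xf8, 0x29]

RES = [ 0xde  0xab  0xf8  0xf8  0x62  0xa3  0xf8  0x29 ]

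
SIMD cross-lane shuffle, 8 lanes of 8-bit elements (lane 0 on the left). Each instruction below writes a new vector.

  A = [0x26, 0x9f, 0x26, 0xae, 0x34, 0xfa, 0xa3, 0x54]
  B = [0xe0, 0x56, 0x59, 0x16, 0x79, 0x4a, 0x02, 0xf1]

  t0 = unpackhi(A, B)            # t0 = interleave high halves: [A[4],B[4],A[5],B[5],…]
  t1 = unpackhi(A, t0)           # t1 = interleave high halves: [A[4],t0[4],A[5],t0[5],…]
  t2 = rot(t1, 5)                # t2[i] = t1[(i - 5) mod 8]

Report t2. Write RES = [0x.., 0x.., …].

RES = [ 0x02  0xa3  0x54  0x54  0xf1  0x34  0xa3  0xfa ]

t0 = [0x34, 0x79, 0xfa, 0x4a, 0xa3, 0x02, 0x54, 0xf1]
t1 = [0x34, 0xa3, 0xfa, 0x02, 0xa3, 0x54, 0x54, 0xf1]
t2 = [0x02, 0xa3, 0x54, 0x54, 0xf1, 0x34, 0xa3, 0xfa]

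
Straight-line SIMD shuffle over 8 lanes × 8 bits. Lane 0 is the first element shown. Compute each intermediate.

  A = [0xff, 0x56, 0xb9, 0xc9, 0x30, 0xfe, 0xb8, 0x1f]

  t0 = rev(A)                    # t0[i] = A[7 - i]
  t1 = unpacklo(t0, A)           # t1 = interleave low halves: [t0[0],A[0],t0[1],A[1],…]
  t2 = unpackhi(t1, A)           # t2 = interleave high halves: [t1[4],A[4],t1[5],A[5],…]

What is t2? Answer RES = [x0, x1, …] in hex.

RES = [ 0xfe  0x30  0xb9  0xfe  0x30  0xb8  0xc9  0x1f ]

t0 = [0x1f, 0xb8, 0xfe, 0x30, 0xc9, 0xb9, 0x56, 0xff]
t1 = [0x1f, 0xff, 0xb8, 0x56, 0xfe, 0xb9, 0x30, 0xc9]
t2 = [0xfe, 0x30, 0xb9, 0xfe, 0x30, 0xb8, 0xc9, 0x1f]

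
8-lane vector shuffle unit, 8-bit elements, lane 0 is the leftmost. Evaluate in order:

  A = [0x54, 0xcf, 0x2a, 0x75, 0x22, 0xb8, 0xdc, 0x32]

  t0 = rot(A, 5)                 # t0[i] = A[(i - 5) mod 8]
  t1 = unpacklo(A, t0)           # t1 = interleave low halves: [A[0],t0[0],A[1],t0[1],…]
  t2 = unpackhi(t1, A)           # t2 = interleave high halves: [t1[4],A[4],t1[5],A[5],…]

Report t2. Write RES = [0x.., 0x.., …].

→ t0 |75|22|b8|dc|32|54|cf|2a|
→ t1 |54|75|cf|22|2a|b8|75|dc|
→ t2 |2a|22|b8|b8|75|dc|dc|32|

RES = [ 0x2a  0x22  0xb8  0xb8  0x75  0xdc  0xdc  0x32 ]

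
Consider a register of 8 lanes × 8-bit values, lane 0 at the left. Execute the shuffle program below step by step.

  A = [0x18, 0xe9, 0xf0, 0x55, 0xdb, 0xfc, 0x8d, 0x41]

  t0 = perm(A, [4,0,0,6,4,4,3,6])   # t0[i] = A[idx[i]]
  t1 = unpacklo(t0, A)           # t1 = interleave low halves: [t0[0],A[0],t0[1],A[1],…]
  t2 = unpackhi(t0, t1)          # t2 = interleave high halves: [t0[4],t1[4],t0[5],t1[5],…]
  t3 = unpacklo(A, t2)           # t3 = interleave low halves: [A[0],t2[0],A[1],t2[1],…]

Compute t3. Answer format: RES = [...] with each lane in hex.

RES = [ 0x18  0xdb  0xe9  0x18  0xf0  0xdb  0x55  0xf0 ]

  t0: db 18 18 8d db db 55 8d
  t1: db 18 18 e9 18 f0 8d 55
  t2: db 18 db f0 55 8d 8d 55
  t3: 18 db e9 18 f0 db 55 f0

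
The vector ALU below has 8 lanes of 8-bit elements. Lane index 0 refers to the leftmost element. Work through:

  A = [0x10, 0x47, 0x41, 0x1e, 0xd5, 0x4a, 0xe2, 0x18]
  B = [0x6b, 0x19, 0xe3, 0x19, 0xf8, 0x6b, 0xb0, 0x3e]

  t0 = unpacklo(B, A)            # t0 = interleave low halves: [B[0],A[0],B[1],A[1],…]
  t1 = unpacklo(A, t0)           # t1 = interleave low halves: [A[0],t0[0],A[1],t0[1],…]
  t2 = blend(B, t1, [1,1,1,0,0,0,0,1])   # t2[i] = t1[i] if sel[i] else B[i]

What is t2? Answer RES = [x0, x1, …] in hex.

  t0: 6b 10 19 47 e3 41 19 1e
  t1: 10 6b 47 10 41 19 1e 47
  t2: 10 6b 47 19 f8 6b b0 47

RES = [0x10, 0x6b, 0x47, 0x19, 0xf8, 0x6b, 0xb0, 0x47]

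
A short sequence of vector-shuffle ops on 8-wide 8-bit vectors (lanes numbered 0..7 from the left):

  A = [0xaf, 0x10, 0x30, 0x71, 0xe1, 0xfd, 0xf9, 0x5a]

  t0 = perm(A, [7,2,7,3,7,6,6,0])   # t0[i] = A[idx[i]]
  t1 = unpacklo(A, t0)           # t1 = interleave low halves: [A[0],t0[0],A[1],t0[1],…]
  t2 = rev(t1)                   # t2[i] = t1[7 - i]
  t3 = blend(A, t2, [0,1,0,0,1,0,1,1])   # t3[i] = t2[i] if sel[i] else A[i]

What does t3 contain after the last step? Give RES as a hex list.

RES = [ 0xaf  0x71  0x30  0x71  0x30  0xfd  0x5a  0xaf ]

→ t0 |5a|30|5a|71|5a|f9|f9|af|
→ t1 |af|5a|10|30|30|5a|71|71|
→ t2 |71|71|5a|30|30|10|5a|af|
→ t3 |af|71|30|71|30|fd|5a|af|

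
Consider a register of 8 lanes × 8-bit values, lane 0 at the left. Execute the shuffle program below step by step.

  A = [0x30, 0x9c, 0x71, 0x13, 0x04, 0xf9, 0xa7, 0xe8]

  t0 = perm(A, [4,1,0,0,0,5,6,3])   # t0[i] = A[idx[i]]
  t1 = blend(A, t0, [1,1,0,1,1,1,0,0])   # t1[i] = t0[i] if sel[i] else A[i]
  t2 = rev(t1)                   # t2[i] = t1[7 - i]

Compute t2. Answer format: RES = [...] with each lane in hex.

  t0: 04 9c 30 30 30 f9 a7 13
  t1: 04 9c 71 30 30 f9 a7 e8
  t2: e8 a7 f9 30 30 71 9c 04

RES = [ 0xe8  0xa7  0xf9  0x30  0x30  0x71  0x9c  0x04 ]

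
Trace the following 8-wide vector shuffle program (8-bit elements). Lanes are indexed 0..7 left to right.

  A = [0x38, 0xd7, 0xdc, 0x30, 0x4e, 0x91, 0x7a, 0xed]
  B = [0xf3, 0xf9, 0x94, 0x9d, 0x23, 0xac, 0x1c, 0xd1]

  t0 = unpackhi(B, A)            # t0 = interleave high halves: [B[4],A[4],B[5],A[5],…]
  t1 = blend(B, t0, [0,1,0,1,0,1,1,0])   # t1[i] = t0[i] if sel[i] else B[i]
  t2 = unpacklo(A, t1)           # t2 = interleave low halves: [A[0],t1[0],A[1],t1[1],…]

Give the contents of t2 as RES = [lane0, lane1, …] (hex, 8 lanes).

t0 = [0x23, 0x4e, 0xac, 0x91, 0x1c, 0x7a, 0xd1, 0xed]
t1 = [0xf3, 0x4e, 0x94, 0x91, 0x23, 0x7a, 0xd1, 0xd1]
t2 = [0x38, 0xf3, 0xd7, 0x4e, 0xdc, 0x94, 0x30, 0x91]

RES = [ 0x38  0xf3  0xd7  0x4e  0xdc  0x94  0x30  0x91 ]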